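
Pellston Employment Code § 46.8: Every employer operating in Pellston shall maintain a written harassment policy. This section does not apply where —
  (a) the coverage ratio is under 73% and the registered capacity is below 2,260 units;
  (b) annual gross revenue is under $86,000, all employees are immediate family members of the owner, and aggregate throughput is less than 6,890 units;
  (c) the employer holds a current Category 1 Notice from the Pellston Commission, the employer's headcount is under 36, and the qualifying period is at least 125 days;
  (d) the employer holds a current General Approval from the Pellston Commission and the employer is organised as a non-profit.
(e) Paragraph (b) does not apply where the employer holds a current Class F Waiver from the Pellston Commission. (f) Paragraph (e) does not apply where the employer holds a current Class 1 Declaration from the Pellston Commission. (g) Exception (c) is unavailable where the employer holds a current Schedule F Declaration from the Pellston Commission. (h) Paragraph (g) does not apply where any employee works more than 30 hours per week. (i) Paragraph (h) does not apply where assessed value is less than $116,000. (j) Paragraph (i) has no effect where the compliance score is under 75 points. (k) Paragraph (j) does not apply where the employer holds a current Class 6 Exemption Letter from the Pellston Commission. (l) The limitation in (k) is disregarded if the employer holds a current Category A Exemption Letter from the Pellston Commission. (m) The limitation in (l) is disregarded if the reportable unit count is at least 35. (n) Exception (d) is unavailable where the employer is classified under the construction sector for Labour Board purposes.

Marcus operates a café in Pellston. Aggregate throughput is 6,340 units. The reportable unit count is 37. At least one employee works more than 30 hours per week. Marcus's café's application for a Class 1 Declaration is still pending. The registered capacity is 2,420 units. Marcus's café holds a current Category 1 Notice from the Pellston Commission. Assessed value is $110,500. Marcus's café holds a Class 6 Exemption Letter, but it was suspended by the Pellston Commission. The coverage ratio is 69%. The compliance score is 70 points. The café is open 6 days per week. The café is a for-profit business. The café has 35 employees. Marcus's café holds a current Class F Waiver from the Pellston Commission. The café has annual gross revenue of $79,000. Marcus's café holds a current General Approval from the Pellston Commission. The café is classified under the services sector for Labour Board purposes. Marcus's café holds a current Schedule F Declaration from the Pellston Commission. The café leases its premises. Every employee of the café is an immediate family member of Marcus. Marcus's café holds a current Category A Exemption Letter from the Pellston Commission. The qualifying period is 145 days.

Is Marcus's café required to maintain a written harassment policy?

Exception (a) does not apply: the registered capacity is 2,420 units, not below 2,260 units.
Exception (b)'s conditions are all satisfied: annual gross revenue is $79,000, under the $86,000 limit; every employee is an immediate family member; aggregate throughput is 6,340 units, less than the 6,890 units limit. However, paragraphs (e)–(f) must be considered: (e) operates against (b): a current Class F Waiver is held. (f), which would lift (e), does not operate here — there is no Class 1 Declaration in force. So (b) is unavailable.
All of (c)'s requirements are met (a current Category 1 Notice is held; the employer's headcount is 35, under the 36 limit; the qualifying period is 145 days, meeting the 125 days threshold). Applying paragraphs (g)–(m): (g) operates (a current Schedule F Declaration is held), but is itself disapplied by (h): (h) applies — at least one employee exceeds 30 hours/week. (i) would limit (h) — assessed value is $110,500, less than the $116,000 limit — but (j) sets (i) aside: (j) operates against (i): the compliance score is 70 points, under the 75 points limit. (k), which would lift (j), does not operate here — the Class 6 Exemption Letter is not current. Exception (c) stands.
Exception (d) requires that the employer is organised as a non-profit; but the employer is for-profit, so (d) is unavailable.

No — exception (c) applies; Marcus's café is not required to maintain a written harassment policy.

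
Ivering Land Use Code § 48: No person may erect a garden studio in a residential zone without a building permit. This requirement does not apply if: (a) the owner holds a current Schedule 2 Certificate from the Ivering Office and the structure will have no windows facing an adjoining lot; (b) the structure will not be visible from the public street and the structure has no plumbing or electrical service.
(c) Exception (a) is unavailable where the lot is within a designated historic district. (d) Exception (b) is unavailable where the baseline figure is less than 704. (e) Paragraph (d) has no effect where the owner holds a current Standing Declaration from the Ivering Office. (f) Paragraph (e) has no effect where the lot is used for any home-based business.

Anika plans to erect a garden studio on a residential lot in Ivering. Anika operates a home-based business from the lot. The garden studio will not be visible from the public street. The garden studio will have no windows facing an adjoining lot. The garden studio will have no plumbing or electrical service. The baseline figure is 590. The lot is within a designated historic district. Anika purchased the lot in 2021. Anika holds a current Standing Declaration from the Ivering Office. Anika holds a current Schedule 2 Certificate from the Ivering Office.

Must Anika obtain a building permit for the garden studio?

Exception (a)'s conditions are all satisfied: a current Schedule 2 Certificate is held; no windows face an adjoining lot. But: (c) is triggered — the lot is in a historic district. Exception (a) does not apply.
Exception (b)'s conditions are all satisfied: the structure will not be visible from the street; there is no plumbing or electrical service. But applying paragraphs (d)–(f): (d) operates against (b): the baseline figure is 590, less than the 704 limit. (e) applies (a current Standing Declaration is held), but yields to (f): (f) operates — a home-based business operates on the lot. (b) is therefore removed.
No exception is made out. Anika falls within the general rule.

Yes — Anika must obtain a building permit.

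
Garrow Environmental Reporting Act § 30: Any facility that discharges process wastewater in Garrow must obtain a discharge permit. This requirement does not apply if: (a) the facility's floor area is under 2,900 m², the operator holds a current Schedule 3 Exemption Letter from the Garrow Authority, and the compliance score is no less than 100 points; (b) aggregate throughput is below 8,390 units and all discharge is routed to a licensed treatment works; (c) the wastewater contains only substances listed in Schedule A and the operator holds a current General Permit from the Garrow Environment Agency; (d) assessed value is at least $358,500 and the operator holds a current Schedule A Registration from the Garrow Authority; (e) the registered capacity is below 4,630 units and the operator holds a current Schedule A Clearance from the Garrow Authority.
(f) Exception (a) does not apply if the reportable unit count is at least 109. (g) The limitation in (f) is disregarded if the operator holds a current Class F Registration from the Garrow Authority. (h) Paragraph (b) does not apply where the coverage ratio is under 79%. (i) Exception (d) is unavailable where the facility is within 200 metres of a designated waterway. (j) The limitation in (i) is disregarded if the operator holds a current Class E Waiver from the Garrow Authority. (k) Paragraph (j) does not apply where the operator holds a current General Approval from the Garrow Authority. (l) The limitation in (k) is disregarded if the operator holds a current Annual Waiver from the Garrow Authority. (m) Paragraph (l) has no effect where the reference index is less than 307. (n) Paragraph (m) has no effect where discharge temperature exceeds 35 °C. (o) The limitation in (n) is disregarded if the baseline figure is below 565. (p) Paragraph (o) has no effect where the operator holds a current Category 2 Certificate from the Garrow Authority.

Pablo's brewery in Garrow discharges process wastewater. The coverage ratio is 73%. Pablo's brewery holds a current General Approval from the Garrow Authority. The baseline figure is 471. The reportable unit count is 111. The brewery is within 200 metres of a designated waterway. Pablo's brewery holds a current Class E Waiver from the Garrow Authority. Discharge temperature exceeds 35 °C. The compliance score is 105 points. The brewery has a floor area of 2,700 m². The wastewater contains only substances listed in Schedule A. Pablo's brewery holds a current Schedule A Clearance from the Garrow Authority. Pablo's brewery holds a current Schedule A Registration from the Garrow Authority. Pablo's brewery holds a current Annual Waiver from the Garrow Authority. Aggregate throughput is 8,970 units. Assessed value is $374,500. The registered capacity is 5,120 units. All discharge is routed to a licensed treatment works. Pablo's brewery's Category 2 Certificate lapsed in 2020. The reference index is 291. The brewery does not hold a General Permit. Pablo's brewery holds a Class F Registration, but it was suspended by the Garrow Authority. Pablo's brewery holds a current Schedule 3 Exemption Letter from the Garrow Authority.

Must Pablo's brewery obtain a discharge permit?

Yes — Pablo's brewery must obtain a discharge permit.

All of (a)'s requirements are met (the facility's floor area is 2,700 m², under the 2,900 m² limit; a current Schedule 3 Exemption Letter is held; the compliance score is 105 points, meeting the 100 points threshold). But applying paragraphs (f)–(g): (f) is triggered — the reportable unit count is 111, meeting the 109 threshold. (g) is not triggered (the Class F Registration is not current), so (f) stands. (a) is therefore removed.
Exception (b) requires that aggregate throughput is below 8,390 units; but aggregate throughput is 8,970 units, not below 8,390 units, so (b) is unavailable.
Exception (c) fails — no General Permit is held.
All of (d)'s requirements are met (assessed value is $374,500, meeting the $358,500 threshold; a current Schedule A Registration is held). But: (i) operates against (d): the brewery is within 200 m of a designated waterway. (j) applies (a current Class E Waiver is held), but yields to (k): (k) operates against (j): a current General Approval is held. (l) applies (a current Annual Waiver is held), but yields to (m): (m) operates — the reference index is 291, less than the 307 limit. (n) operates (discharge temperature exceeds 35 °C), but is set aside by (o): (o) operates against (n): the baseline figure is 471, below the 565 limit. (p), which would lift (o), is inapplicable — no current Category 2 Certificate is held. Exception (d) does not apply.
Exception (e) does not apply: the registered capacity is 5,120 units, not below 4,630 units.
No exception displaces § 30.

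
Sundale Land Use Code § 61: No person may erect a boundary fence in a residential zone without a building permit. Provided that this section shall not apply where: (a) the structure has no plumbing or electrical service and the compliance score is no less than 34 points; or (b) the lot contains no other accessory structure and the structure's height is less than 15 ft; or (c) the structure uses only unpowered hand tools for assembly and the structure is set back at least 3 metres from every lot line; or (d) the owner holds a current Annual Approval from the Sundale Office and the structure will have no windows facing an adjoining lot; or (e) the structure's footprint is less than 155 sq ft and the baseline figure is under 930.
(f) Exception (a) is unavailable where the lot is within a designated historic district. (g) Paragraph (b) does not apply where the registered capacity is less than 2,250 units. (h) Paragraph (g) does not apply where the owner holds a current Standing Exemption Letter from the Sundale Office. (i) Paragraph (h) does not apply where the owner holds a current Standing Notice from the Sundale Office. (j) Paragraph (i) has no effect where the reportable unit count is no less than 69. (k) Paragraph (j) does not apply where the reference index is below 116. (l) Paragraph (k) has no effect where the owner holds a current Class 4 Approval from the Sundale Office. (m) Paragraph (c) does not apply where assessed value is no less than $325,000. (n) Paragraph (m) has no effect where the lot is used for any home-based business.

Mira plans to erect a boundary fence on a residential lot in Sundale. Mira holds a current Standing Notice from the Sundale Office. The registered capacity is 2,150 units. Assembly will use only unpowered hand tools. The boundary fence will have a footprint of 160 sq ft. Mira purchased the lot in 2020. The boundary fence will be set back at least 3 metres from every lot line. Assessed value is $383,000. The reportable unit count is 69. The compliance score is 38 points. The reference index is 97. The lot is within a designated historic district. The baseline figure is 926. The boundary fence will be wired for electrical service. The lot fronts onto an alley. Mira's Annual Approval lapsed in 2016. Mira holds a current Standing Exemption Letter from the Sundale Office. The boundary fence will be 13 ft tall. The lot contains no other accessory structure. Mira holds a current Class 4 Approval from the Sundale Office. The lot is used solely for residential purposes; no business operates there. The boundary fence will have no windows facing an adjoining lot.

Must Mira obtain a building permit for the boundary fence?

No — exception (b) applies; Mira does not need a building permit.

Exception (a) requires that the structure has no plumbing or electrical service; but electrical service is planned, so (a) is unavailable.
Exception (b) is satisfied on its face — the lot has no other accessory structure; the structure's height is 13 ft, less than the 15 ft limit. Under paragraphs (g)–(l): (g) is engaged (the registered capacity is 2,150 units, less than the 2,250 units limit), but is itself disapplied by (h): (h) is engaged — a current Standing Exemption Letter is held. (i) is triggered (a current Standing Notice is held), but yields to (j): (j) applies — the reportable unit count is 69, meeting the 69 threshold. (k) would limit (j) — the reference index is 97, below the 116 limit — but (l) sets (k) aside: (l) operates against (k): a current Class 4 Approval is held. So (b) applies.
All of (c)'s requirements are met (assembly uses only hand tools; the setback is at least 3 m on every side). But applying paragraphs (m)–(n): (m) operates against (c): assessed value is $383,000, meeting the $325,000 threshold. (n) is not engaged (the lot is solely residential), so (m) stands. (c) is therefore removed.
Exception (d) fails — no current Annual Approval is held.
Exception (e) fails — the structure's footprint is 160 sq ft, not less than 155 sq ft.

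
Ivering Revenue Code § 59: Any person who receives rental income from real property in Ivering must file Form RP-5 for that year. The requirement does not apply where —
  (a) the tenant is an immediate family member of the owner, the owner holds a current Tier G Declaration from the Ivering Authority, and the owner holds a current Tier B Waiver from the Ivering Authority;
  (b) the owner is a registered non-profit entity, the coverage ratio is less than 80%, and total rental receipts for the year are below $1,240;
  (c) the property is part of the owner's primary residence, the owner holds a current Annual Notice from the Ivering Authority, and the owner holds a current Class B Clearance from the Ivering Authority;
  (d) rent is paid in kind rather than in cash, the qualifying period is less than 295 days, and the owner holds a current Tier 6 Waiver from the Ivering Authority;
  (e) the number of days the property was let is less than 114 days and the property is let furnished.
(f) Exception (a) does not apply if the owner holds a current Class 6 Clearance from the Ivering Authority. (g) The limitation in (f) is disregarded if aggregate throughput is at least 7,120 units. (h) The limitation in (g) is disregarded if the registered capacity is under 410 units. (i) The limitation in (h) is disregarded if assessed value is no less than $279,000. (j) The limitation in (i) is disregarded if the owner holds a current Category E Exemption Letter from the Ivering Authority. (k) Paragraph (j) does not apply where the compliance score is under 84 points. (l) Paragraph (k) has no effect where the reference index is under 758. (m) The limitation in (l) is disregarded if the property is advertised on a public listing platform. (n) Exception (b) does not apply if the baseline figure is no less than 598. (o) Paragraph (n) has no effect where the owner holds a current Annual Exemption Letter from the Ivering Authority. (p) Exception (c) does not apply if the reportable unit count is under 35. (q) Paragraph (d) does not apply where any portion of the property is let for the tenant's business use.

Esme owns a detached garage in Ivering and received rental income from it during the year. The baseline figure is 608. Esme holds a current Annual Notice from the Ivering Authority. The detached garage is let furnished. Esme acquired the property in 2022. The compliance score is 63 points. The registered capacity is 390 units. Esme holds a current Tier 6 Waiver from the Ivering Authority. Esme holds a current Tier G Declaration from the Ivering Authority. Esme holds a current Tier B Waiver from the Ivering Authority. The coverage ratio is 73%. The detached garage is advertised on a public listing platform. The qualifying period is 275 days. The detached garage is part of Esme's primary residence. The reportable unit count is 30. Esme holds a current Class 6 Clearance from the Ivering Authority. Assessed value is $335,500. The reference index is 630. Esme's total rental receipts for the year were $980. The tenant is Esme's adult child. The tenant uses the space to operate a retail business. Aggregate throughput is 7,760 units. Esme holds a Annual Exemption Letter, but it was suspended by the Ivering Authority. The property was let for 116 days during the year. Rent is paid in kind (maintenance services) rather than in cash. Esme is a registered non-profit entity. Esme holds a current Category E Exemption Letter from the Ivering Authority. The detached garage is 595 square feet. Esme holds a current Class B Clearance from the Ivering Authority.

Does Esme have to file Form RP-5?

No — exception (a) applies; Esme is not required to file Form RP-5.

Exception (a) is satisfied on its face — the tenant is an immediate family member; a current Tier G Declaration is held; a current Tier B Waiver is held. Applying paragraphs (f)–(m): (f) would limit (a) — a current Class 6 Clearance is held — but (g) sets (f) aside: (g) operates — aggregate throughput is 7,760 units, meeting the 7,120 units threshold. (h) would limit (g) — the registered capacity is 390 units, under the 410 units limit — but (i) sets (h) aside: (i) is engaged — assessed value is $335,500, meeting the $279,000 threshold. (j) would limit (i) — a current Category E Exemption Letter is held — but (k) sets (j) aside: (k) operates against (j): the compliance score is 63 points, under the 84 points limit. (l) operates (the reference index is 630, under the 758 limit), but is overridden by (m): (m) operates against (l): the property is publicly advertised. (a) remains available.
Exception (b): Esme is a registered non-profit; the coverage ratio is 73%, less than the 80% limit; total rental receipts for the year are $980, below the $1,240 limit — every condition holds. Turning to paragraphs (n)–(o): (n) is engaged — the baseline figure is 608, meeting the 598 threshold. (o), which would lift (n), does not operate here — the Annual Exemption Letter is not current. So (b) is unavailable.
Exception (c): the detached garage is part of the primary residence; a current Annual Notice is held; a current Class B Clearance is held — every condition holds. However, paragraph (p) must be considered: (p) operates against (c): the reportable unit count is 30, under the 35 limit. Exception (c) does not apply.
Exception (d)'s conditions are all satisfied: rent is paid in kind; the qualifying period is 275 days, less than the 295 days limit; a current Tier 6 Waiver is held. But applying paragraph (q): (q) applies — the space is let for business use. So (d) is unavailable.
Exception (e) does not apply: the number of days the property was let is 116 days, not less than 114 days.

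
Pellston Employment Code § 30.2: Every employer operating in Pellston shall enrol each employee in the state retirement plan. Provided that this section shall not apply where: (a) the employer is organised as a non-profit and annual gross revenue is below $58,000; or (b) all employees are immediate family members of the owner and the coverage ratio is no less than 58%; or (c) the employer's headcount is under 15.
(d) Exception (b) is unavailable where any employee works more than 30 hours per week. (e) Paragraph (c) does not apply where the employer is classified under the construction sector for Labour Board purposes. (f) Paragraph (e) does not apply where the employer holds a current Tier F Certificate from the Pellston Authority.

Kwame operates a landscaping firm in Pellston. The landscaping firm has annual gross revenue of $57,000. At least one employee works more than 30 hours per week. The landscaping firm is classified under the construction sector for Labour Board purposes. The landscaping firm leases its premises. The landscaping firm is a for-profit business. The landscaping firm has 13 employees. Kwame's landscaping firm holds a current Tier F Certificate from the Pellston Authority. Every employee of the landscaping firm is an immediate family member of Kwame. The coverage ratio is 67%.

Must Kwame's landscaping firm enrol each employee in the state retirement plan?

No — exception (c) applies; Kwame's landscaping firm is not required to enrol each employee in the state retirement plan.

Exception (a) fails — the employer is for-profit.
Exception (b)'s conditions are all satisfied: every employee is an immediate family member; the coverage ratio is 67%, meeting the 58% threshold. But applying paragraph (d): (d) operates against (b): at least one employee exceeds 30 hours/week. So (b) is unavailable.
Exception (c): the employer's headcount is 13, under the 15 limit — every condition holds. Under paragraphs (e)–(f): (e) applies (the landscaping firm is classified under the construction sector), but is itself disapplied by (f): (f) operates — a current Tier F Certificate is held. Exception (c) stands.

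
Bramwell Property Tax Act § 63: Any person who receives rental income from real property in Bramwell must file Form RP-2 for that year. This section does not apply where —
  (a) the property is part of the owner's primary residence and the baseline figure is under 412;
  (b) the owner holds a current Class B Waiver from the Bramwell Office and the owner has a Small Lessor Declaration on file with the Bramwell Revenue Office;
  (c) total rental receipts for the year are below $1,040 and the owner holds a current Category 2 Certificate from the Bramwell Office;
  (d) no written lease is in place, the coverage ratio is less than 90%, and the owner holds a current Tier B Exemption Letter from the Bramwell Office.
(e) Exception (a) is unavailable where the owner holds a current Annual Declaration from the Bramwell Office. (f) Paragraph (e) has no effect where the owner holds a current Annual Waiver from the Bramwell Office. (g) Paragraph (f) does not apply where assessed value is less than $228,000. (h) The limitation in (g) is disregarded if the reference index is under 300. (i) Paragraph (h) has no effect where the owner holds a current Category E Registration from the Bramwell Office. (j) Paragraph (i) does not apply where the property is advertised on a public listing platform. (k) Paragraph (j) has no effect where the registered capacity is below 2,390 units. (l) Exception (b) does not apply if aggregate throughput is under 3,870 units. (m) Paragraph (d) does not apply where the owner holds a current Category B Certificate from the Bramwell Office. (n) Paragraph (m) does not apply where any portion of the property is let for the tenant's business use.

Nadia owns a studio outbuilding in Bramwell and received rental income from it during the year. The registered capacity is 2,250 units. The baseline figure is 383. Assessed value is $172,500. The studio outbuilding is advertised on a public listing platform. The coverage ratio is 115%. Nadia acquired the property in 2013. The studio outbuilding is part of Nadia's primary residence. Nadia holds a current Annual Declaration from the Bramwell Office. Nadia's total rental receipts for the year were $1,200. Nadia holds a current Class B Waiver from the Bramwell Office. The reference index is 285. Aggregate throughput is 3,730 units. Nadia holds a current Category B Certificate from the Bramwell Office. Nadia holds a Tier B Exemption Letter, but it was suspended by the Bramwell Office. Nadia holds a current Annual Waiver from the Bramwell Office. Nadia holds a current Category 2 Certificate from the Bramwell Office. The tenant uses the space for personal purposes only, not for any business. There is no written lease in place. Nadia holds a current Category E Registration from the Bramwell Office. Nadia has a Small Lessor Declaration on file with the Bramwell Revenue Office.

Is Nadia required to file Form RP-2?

Exception (a)'s conditions are all satisfied: the studio outbuilding is part of the primary residence; the baseline figure is 383, under the 412 limit. Turning to paragraphs (e)–(k): (e) applies — a current Annual Declaration is held. (f) is triggered (a current Annual Waiver is held), but yields to (g): (g) operates against (f): assessed value is $172,500, less than the $228,000 limit. (h) would limit (g) — the reference index is 285, under the 300 limit — but (i) sets (h) aside: (i) operates against (h): a current Category E Registration is held. (j) would limit (i) — the property is publicly advertised — but (k) sets (j) aside: (k) operates — the registered capacity is 2,250 units, below the 2,390 units limit. So (a) is unavailable.
Exception (b) is satisfied on its face — a current Class B Waiver is held; a Small Lessor Declaration is on file. But: (l) operates against (b): aggregate throughput is 3,730 units, under the 3,870 units limit. So (b) is unavailable.
Exception (c) fails — total rental receipts for the year are $1,200, not below $1,040.
Exception (d) does not apply: the coverage ratio is 115%, not less than 90%.
Every exception is unavailable, so the rule governs.

Yes — Nadia must file Form RP-2.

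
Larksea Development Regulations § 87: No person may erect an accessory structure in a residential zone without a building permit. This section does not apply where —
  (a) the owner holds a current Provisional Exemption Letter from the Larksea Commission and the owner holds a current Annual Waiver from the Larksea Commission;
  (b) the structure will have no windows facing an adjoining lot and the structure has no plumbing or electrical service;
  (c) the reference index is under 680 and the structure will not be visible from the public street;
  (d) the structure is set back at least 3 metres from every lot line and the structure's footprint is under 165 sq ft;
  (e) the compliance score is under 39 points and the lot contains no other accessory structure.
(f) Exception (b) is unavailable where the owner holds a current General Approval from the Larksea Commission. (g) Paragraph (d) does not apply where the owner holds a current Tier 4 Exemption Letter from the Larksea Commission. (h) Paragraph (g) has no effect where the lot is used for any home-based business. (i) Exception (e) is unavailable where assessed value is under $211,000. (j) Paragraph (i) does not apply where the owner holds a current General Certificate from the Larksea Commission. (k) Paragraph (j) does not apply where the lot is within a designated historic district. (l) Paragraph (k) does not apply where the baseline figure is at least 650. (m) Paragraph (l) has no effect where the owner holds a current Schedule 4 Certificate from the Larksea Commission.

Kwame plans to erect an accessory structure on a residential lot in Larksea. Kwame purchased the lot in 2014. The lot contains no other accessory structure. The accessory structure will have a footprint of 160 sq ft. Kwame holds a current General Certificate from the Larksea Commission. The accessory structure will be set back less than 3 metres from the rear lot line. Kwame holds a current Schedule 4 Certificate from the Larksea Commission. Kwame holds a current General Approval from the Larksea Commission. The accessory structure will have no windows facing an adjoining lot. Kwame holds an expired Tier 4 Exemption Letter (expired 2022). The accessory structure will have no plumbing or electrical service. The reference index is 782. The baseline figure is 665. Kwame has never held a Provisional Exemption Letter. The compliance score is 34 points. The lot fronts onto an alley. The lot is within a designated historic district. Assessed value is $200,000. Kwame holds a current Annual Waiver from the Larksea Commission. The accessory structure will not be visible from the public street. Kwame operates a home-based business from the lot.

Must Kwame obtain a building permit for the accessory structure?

Yes — Kwame must obtain a building permit.

Exception (a) does not apply: no current Provisional Exemption Letter is held.
All of (b)'s requirements are met (no windows face an adjoining lot; there is no plumbing or electrical service). However, paragraph (f) must be considered: (f) is engaged — a current General Approval is held. So (b) is unavailable.
Exception (c) requires that the reference index is under 680; but the reference index is 782, not under 680, so (c) is unavailable.
Exception (d) requires that the structure is set back at least 3 metres from every lot line; but the rear setback is under 3 m, so (d) is unavailable.
Exception (e): the compliance score is 34 points, under the 39 points limit; the lot has no other accessory structure — every condition holds. But: (i) is engaged — assessed value is $200,000, under the $211,000 limit. (j) would limit (i) — a current General Certificate is held — but (k) sets (j) aside: (k) is triggered — the lot is in a historic district. (l) is engaged (the baseline figure is 665, meeting the 650 threshold), but is itself disapplied by (m): (m) operates — a current Schedule 4 Certificate is held. (e) is therefore removed.
No exception applies. The general rule governs.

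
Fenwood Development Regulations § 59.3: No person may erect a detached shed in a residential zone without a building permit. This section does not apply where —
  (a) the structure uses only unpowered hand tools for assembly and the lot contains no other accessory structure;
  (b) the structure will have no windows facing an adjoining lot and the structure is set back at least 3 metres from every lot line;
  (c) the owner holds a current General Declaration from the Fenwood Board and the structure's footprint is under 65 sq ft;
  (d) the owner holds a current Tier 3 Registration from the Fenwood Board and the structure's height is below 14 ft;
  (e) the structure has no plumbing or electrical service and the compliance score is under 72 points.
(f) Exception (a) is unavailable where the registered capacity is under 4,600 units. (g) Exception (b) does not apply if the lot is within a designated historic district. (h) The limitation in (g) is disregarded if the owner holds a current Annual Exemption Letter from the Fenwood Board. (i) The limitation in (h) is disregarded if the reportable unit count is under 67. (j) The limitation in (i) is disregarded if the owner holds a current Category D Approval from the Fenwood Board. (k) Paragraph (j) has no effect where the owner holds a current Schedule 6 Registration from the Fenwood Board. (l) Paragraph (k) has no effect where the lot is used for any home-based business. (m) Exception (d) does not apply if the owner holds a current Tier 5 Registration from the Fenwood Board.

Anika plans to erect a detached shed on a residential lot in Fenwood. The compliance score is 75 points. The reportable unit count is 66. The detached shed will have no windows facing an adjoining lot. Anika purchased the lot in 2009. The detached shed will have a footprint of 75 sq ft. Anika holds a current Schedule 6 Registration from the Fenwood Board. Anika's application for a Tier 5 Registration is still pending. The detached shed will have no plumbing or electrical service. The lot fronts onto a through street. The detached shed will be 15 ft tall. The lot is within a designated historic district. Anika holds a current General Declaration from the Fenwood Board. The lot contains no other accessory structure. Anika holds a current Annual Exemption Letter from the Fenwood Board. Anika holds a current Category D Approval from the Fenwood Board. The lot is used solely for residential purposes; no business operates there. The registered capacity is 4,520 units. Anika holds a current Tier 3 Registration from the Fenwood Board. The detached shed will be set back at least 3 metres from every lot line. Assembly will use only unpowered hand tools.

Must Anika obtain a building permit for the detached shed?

Yes — Anika must obtain a building permit.

Exception (a): assembly uses only hand tools; the lot has no other accessory structure — every condition holds. But applying paragraph (f): (f) operates against (a): the registered capacity is 4,520 units, under the 4,600 units limit. Exception (a) does not apply.
Exception (b) is satisfied on its face — no windows face an adjoining lot; the setback is at least 3 m on every side. But: (g) operates against (b): the lot is in a historic district. (h) would limit (g) — a current Annual Exemption Letter is held — but (i) sets (h) aside: (i) operates — the reportable unit count is 66, under the 67 limit. (j) would limit (i) — a current Category D Approval is held — but (k) sets (j) aside: (k) operates — a current Schedule 6 Registration is held. (l) is not triggered (the lot is solely residential), so (k) stands. Exception (b) does not apply.
Exception (c) requires that the structure's footprint is under 65 sq ft; but the structure's footprint is 75 sq ft, not under 65 sq ft, so (c) is unavailable.
Exception (d) requires that the structure's height is below 14 ft; but the structure's height is 15 ft, not below 14 ft, so (d) is unavailable.
Exception (e) requires that the compliance score is under 72 points; but the compliance score is 75 points, not under 72 points, so (e) is unavailable.
None of the exceptions is available; § 59.3 applies in full.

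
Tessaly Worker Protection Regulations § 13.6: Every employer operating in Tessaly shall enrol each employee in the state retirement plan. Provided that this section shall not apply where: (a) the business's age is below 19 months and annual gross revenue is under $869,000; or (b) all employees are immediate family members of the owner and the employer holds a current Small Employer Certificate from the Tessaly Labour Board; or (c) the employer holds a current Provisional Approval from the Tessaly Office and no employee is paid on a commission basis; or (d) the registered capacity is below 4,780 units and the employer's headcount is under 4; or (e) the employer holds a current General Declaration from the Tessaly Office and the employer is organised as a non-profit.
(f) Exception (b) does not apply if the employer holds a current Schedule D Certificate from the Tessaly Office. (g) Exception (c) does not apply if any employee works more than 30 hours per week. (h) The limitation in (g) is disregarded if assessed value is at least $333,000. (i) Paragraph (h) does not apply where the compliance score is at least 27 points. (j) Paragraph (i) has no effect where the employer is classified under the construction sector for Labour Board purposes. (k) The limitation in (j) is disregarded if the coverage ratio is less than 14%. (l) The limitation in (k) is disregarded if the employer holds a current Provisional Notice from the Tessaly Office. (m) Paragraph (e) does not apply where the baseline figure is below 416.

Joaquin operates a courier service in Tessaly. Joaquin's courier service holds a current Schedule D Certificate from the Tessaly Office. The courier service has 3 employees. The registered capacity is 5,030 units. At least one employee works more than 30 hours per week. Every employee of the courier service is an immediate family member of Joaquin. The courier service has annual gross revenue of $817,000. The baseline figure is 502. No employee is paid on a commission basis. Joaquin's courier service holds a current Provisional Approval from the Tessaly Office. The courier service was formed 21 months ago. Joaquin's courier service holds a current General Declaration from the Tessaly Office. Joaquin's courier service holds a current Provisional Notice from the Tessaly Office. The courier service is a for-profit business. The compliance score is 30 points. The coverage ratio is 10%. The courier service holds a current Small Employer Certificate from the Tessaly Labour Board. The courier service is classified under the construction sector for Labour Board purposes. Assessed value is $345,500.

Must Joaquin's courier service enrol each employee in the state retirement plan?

Exception (a) does not apply: the business's age is 21 months, not below 19 months.
Exception (b): every employee is an immediate family member; a current Small Employer Certificate is held — every condition holds. Turning to paragraph (f): (f) operates against (b): a current Schedule D Certificate is held. (b) is therefore removed.
Exception (c)'s conditions are all satisfied: a current Provisional Approval is held; no employee is paid on commission. Under paragraphs (g)–(l): (g) would limit (c) — at least one employee exceeds 30 hours/week — but (h) sets (g) aside: (h) operates against (g): assessed value is $345,500, meeting the $333,000 threshold. (i) operates (the compliance score is 30 points, meeting the 27 points threshold), but is displaced by (j): (j) operates — the courier service is classified under the construction sector. (k) is engaged (the coverage ratio is 10%, less than the 14% limit), but yields to (l): (l) operates against (k): a current Provisional Notice is held. So (c) applies.
Exception (d) does not apply: the registered capacity is 5,030 units, not below 4,780 units.
Exception (e) fails — the employer is for-profit.

No — exception (c) applies; Joaquin's courier service is not required to enrol each employee in the state retirement plan.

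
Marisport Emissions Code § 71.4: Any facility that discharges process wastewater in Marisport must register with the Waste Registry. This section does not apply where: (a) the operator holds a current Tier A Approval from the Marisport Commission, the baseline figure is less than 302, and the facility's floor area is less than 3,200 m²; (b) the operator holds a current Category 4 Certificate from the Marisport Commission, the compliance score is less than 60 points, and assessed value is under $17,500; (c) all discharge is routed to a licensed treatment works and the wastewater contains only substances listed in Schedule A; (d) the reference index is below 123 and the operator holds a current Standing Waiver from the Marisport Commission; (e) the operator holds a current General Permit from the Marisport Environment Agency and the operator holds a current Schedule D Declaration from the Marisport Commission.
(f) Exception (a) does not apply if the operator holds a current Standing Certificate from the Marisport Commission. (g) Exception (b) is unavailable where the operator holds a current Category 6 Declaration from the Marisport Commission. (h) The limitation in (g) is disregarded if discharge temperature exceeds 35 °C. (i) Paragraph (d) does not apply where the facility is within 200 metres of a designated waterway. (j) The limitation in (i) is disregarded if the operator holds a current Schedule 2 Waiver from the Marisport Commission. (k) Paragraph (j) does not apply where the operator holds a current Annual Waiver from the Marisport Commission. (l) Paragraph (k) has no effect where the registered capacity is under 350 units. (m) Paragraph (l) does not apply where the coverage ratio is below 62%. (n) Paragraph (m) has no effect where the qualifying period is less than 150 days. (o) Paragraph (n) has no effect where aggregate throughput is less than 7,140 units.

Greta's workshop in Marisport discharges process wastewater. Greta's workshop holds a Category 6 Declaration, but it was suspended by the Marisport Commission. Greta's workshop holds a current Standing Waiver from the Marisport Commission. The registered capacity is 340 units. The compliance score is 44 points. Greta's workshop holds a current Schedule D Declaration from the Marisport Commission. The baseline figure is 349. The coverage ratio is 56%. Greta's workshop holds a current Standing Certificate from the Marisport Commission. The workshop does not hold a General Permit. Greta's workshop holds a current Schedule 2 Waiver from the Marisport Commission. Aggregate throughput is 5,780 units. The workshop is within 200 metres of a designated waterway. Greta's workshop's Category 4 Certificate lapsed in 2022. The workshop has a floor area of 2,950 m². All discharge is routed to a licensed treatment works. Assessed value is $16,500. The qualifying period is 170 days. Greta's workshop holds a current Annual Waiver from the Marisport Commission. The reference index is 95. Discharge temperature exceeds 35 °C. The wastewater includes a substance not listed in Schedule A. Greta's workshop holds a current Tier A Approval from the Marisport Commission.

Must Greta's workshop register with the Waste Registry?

Exception (a) does not apply: the baseline figure is 349, not less than 302.
Exception (b) fails — the Category 4 Certificate is not current.
Exception (c) does not apply: the wastewater includes a non-Schedule-A substance.
Exception (d)'s conditions are all satisfied: the reference index is 95, below the 123 limit; a current Standing Waiver is held. But applying paragraphs (i)–(o): (i) operates against (d): the workshop is within 200 m of a designated waterway. (j) applies (a current Schedule 2 Waiver is held), but is displaced by (k): (k) is engaged — a current Annual Waiver is held. (l) operates (the registered capacity is 340 units, under the 350 units limit), but is itself disapplied by (m): (m) operates against (l): the coverage ratio is 56%, below the 62% limit. (n) is not engaged (the qualifying period is 170 days, not less than 150 days), so (m) stands. (d) is therefore removed.
Exception (e) requires that the operator holds a current General Permit from the Marisport Environment Agency; but no General Permit is held, so (e) is unavailable.
No exception applies. The general rule governs.

Yes — Greta's workshop must register with the Waste Registry.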